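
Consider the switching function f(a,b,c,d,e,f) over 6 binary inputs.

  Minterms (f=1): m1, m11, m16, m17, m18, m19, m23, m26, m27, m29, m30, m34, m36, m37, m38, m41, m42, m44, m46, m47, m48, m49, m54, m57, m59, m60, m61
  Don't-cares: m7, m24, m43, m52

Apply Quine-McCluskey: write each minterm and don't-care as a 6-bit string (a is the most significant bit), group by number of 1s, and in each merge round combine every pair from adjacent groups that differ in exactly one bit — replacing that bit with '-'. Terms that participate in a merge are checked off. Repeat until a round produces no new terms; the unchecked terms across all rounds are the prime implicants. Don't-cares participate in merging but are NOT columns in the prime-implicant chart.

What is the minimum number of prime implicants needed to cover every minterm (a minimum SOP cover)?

size-2^0 implicants → 000001(✓)  000111(✓)  001011(✓)  010000(✓)  010001(✓)  010010(✓)  010011(✓)  010111(✓)  011000(✓)  011010(✓)  011011(✓)  011101(✓)  011110(✓)  100010(✓)  100100(✓)  100101(✓)  100110(✓)  101001(✓)  101010(✓)  101011(✓)  101100(✓)  101110(✓)  101111(✓)  110000(✓)  110001(✓)  110100(✓)  110110(✓)  111001(✓)  111011(✓)  111100(✓)  111101(✓)
size-2^1 implicants → -01011(✓)  -10000(✓)  -10001(✓)  -11011(✓)  -11101  0-0001  0-0111  0-1011(✓)  01-000(✓)  01-010(✓)  01-011(✓)  010-11  0100-0(✓)  0100-1(✓)  01000-(✓)  01001-(✓)  011-10  0110-0(✓)  01101-(✓)  1-0100(✓)  1-0110(✓)  1-1001(✓)  1-1011(✓)  1-1100(✓)  10-010(✓)  10-100(✓)  10-110(✓)  100-10(✓)  1001-0(✓)  10010-  101-10(✓)  101-11(✓)  1010-1(✓)  10101-(✓)  1011-0(✓)  10111-(✓)  11-001  11-100(✓)  110-00  11000-(✓)  1101-0(✓)  111-01  1110-1(✓)  11110-
size-2^2 implicants → --1011  -1000-  01-0-0  01-01-  0100--  1--100  1-01-0  1-10-1  10--10  10-1-0  101-1-
Unchecked terms (primes): --1011, -1000-, -11101, 0-0001, 0-0111, 01-0-0, 01-01-, 010-11, 0100--, 011-10, 1--100, 1-01-0, 1-10-1, 10--10, 10-1-0, 10010-, 101-1-, 11-001, 110-00, 111-01, 11110-
Minterm coverage:
  m1 ⊆ 0-0001 [E]
  m11 ⊆ --1011 [E]
  m16 ⊆ -1000-,01-0-0,0100--
  m17 ⊆ -1000-,0-0001,0100--
  m18 ⊆ 01-0-0,01-01-,0100--
  m19 ⊆ 01-01-,010-11,0100--
  m23 ⊆ 0-0111,010-11
  m26 ⊆ 01-0-0,01-01-,011-10
  m27 ⊆ --1011,01-01-
  m29 ⊆ -11101 [E]
  m30 ⊆ 011-10 [E]
  m34 ⊆ 10--10 [E]
  m36 ⊆ 1--100,1-01-0,10-1-0,10010-
  m37 ⊆ 10010- [E]
  m38 ⊆ 1-01-0,10--10,10-1-0
  m41 ⊆ 1-10-1 [E]
  m42 ⊆ 10--10,101-1-
  m44 ⊆ 1--100,10-1-0
  m46 ⊆ 10--10,10-1-0,101-1-
  m47 ⊆ 101-1- [E]
  m48 ⊆ -1000-,110-00
  m49 ⊆ -1000-,11-001
  m54 ⊆ 1-01-0 [E]
  m57 ⊆ 1-10-1,11-001,111-01
  m59 ⊆ --1011,1-10-1
  m60 ⊆ 1--100,11110-
  m61 ⊆ -11101,111-01,11110-
E = {--1011, -11101, 0-0001, 011-10, 1-01-0, 1-10-1, 10--10, 10010-, 101-1-}
Petrick residual → -1000-, 0-0111, 01-01-, 1--100
Cover = cd'ef + bc'd'e' + bcde'f + a'c'd'e'f + a'c'def + a'bd'e + a'bcef' + ade'f' + ac'df' + acd'f + ab'ef' + ab'c'de' + ab'ce  |cover|=13

13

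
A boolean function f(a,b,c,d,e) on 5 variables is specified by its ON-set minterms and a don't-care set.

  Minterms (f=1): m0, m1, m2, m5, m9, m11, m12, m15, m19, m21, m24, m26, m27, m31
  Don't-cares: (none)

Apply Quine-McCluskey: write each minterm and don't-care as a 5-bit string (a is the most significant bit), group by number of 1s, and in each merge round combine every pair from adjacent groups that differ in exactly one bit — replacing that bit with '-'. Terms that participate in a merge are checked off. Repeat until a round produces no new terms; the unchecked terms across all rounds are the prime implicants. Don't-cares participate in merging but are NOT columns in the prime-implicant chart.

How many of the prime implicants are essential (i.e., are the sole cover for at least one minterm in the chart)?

6

Round 0: 00000✓ 00001✓ 00010✓ 00101✓ 01001✓ 01011✓ 01100 01111✓ 10011✓ 10101✓ 11000✓ 11010✓ 11011✓ 11111✓
Round 1: -0101 -1011✓ -1111✓ 0-001 00-01 000-0 0000- 01-11✓ 010-1 1-011 11-11✓ 110-0 1101-
Round 2: -1-11
PIs = {-0101, -1-11, 0-001, 00-01, 000-0, 0000-, 010-1, 01100, 1-011, 110-0, 1101-}
Coverage chart:
  m0: 000-0,0000-
  m1: 0-001,00-01,0000-
  m2: 000-0 ←essential
  m5: -0101,00-01
  m9: 0-001,010-1
  m11: -1-11,010-1
  m12: 01100 ←essential
  m15: -1-11 ←essential
  m19: 1-011 ←essential
  m21: -0101 ←essential
  m24: 110-0 ←essential
  m26: 110-0,1101-
  m27: -1-11,1-011,1101-
  m31: -1-11 ←essential
Essential: -0101, -1-11, 000-0, 01100, 1-011, 110-0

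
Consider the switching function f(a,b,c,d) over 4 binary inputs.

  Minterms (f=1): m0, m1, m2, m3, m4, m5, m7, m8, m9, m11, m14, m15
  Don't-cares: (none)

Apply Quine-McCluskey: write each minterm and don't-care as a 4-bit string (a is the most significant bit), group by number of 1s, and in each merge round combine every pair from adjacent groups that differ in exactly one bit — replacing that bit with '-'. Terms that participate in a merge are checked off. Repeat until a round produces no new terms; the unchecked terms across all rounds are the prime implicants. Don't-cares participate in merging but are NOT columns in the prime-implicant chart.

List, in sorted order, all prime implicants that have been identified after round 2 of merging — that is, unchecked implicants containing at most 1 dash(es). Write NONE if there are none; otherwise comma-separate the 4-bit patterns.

Round 0: 0000✓ 0001✓ 0010✓ 0011✓ 0100✓ 0101✓ 0111✓ 1000✓ 1001✓ 1011✓ 1110✓ 1111✓
Round 1: -000✓ -001✓ -011✓ -111✓ 0-00✓ 0-01✓ 0-11✓ 00-0✓ 00-1✓ 000-✓ 001-✓ 01-1✓ 010-✓ 1-11✓ 10-1✓ 100-✓ 111-
Round 2: --11 -0-1 -00- 0--1 0-0- 00--
PIs = {--11, -0-1, -00-, 0--1, 0-0-, 00--, 111-}

111-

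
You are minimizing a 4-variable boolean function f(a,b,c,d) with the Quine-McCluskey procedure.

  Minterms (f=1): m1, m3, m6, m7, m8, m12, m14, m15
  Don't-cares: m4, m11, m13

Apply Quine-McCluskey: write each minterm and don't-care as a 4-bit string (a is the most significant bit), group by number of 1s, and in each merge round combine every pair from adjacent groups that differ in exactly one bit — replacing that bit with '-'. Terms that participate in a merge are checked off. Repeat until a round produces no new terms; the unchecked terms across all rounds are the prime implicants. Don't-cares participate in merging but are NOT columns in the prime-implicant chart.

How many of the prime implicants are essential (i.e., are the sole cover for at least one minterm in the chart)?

2

[col 0] 0001*, 0011*, 0100*, 0110*, 0111*, 1000*, 1011*, 1100*, 1101*, 1110*, 1111*
[col 1] -011*, -100*, -110*, -111*, 0-11*, 00-1, 01-0*, 011-*, 1-00, 1-11*, 11-0*, 11-1*, 110-*, 111-*
[col 2] --11, -1-0, -11-, 11--
Prime implicants: --11, -1-0, -11-, 00-1, 1-00, 11--
PI chart (minterm → PIs covering it):
  1 | 00-1  (sole → essential)
  3 | --11,00-1
  6 | -1-0,-11-
  7 | --11,-11-
  8 | 1-00  (sole → essential)
  12 | -1-0,1-00,11--
  14 | -1-0,-11-,11--
  15 | --11,-11-,11--
Essential prime implicants: 00-1, 1-00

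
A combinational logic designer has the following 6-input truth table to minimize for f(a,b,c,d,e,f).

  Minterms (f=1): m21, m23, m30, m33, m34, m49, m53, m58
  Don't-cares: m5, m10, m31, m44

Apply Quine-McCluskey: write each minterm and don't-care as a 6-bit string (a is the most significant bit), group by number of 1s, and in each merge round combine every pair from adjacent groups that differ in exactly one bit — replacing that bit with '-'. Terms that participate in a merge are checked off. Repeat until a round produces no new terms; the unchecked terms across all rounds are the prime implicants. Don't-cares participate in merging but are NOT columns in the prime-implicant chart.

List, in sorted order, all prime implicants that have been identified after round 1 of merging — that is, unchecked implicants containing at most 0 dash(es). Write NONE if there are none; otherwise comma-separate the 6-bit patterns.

size-2^0 implicants → 000101(✓)  001010  010101(✓)  010111(✓)  011110(✓)  011111(✓)  100001(✓)  100010  101100  110001(✓)  110101(✓)  111010
size-2^1 implicants → -10101  0-0101  01-111  0101-1  01111-  1-0001  110-01
Unchecked terms (primes): -10101, 0-0101, 001010, 01-111, 0101-1, 01111-, 1-0001, 100010, 101100, 110-01, 111010

001010, 100010, 101100, 111010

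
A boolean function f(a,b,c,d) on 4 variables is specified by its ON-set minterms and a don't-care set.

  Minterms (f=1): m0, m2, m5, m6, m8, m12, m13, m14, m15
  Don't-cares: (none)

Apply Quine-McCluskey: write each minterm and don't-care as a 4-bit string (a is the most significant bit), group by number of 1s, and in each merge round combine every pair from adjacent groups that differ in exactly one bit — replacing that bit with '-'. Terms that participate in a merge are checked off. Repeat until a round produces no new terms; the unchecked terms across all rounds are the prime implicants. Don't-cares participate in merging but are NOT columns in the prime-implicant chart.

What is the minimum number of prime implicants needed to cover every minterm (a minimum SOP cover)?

4

Round 0: 0000✓ 0010✓ 0101✓ 0110✓ 1000✓ 1100✓ 1101✓ 1110✓ 1111✓
Round 1: -000 -101 -110 0-10 00-0 1-00 11-0✓ 11-1✓ 110-✓ 111-✓
Round 2: 11--
PIs = {-000, -101, -110, 0-10, 00-0, 1-00, 11--}
Coverage chart:
  m0: -000,00-0
  m2: 0-10,00-0
  m5: -101 ←essential
  m6: -110,0-10
  m8: -000,1-00
  m12: 1-00,11--
  m13: -101,11--
  m14: -110,11--
  m15: 11-- ←essential
Essential: -101, 11--
Petrick residual → -000, 0-10
Min cover (4 terms): b'c'd' + bc'd + a'cd' + ab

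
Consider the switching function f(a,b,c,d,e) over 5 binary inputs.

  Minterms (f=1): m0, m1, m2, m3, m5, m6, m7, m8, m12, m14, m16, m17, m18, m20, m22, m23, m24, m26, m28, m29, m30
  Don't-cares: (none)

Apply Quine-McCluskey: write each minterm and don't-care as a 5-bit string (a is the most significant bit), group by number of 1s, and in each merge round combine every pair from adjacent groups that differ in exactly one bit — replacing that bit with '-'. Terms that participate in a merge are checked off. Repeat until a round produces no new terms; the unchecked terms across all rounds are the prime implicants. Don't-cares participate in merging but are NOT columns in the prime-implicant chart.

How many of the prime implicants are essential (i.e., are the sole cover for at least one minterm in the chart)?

5

Round 0: 00000✓ 00001✓ 00010✓ 00011✓ 00101✓ 00110✓ 00111✓ 01000✓ 01100✓ 01110✓ 10000✓ 10001✓ 10010✓ 10100✓ 10110✓ 10111✓ 11000✓ 11010✓ 11100✓ 11101✓ 11110✓
Round 1: -0000✓ -0001✓ -0010✓ -0110✓ -0111✓ -1000✓ -1100✓ -1110✓ 0-000✓ 0-110✓ 00-01✓ 00-10✓ 00-11✓ 000-0✓ 000-1✓ 0000-✓ 0001-✓ 001-1✓ 0011-✓ 01-00✓ 011-0✓ 1-000✓ 1-010✓ 1-100✓ 1-110✓ 10-00✓ 10-10✓ 100-0✓ 1000-✓ 101-0✓ 1011-✓ 11-00✓ 11-10✓ 110-0✓ 111-0✓ 1110-
Round 2: --000 --110 -0-10 -00-0 -000- -011- -1-00 -11-0 00--1 00-1- 000-- 1--00✓ 1--10✓ 1-0-0✓ 1-1-0✓ 10--0✓ 11--0✓
Round 3: 1---0
PIs = {--000, --110, -0-10, -00-0, -000-, -011-, -1-00, -11-0, 00--1, 00-1-, 000--, 1---0, 1110-}
Coverage chart:
  m0: --000,-00-0,-000-,000--
  m1: -000-,00--1,000--
  m2: -0-10,-00-0,00-1-,000--
  m3: 00--1,00-1-,000--
  m5: 00--1 ←essential
  m6: --110,-0-10,-011-,00-1-
  m7: -011-,00--1,00-1-
  m8: --000,-1-00
  m12: -1-00,-11-0
  m14: --110,-11-0
  m16: --000,-00-0,-000-,1---0
  m17: -000- ←essential
  m18: -0-10,-00-0,1---0
  m20: 1---0 ←essential
  m22: --110,-0-10,-011-,1---0
  m23: -011- ←essential
  m24: --000,-1-00,1---0
  m26: 1---0 ←essential
  m28: -1-00,-11-0,1---0,1110-
  m29: 1110- ←essential
  m30: --110,-11-0,1---0
Essential: -000-, -011-, 00--1, 1---0, 1110-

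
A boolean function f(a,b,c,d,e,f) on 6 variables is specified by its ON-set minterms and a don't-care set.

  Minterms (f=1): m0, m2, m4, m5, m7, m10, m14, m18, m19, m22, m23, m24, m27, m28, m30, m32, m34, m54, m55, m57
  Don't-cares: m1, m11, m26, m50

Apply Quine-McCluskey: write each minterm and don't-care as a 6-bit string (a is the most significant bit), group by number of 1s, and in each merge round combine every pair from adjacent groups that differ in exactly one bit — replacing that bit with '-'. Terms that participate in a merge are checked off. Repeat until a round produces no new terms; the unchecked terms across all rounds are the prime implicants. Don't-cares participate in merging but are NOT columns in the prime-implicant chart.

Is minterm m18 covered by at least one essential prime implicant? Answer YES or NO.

NO

[col 0] 000000*, 000001*, 000010*, 000100*, 000101*, 000111*, 001010*, 001011*, 001110*, 010010*, 010011*, 010110*, 010111*, 011000*, 011010*, 011011*, 011100*, 011110*, 100000*, 100010*, 110010*, 110110*, 110111*, 111001
[col 1] -00000*, -00010*, -10010*, -10110*, -10111*, 0-0010*, 0-0111, 0-1010*, 0-1011*, 0-1110*, 00-010*, 000-00*, 000-01*, 0000-0*, 00000-*, 0001-1, 00010-*, 001-10*, 00101-*, 01-010*, 01-011*, 01-110*, 010-10*, 010-11*, 01001-*, 01011-*, 011-00*, 011-10*, 0110-0*, 01101-*, 0111-0*, 1-0010*, 1000-0*, 110-10*, 11011-*
[col 2] --0010, -000-0, -10-10, -1011-, 0--010, 0-1-10, 0-101-, 000-0-, 01--10, 01-01-, 010-1-, 011--0
Prime implicants: --0010, -000-0, -10-10, -1011-, 0--010, 0-0111, 0-1-10, 0-101-, 000-0-, 0001-1, 01--10, 01-01-, 010-1-, 011--0, 111001
PI chart (minterm → PIs covering it):
  0 | -000-0,000-0-
  2 | --0010,-000-0,0--010
  4 | 000-0-  (sole → essential)
  5 | 000-0-,0001-1
  7 | 0-0111,0001-1
  10 | 0--010,0-1-10,0-101-
  14 | 0-1-10  (sole → essential)
  18 | --0010,-10-10,0--010,01--10,01-01-,010-1-
  19 | 01-01-,010-1-
  22 | -10-10,-1011-,01--10,010-1-
  23 | -1011-,0-0111,010-1-
  24 | 011--0  (sole → essential)
  27 | 0-101-,01-01-
  28 | 011--0  (sole → essential)
  30 | 0-1-10,01--10,011--0
  32 | -000-0  (sole → essential)
  34 | --0010,-000-0
  54 | -10-10,-1011-
  55 | -1011-  (sole → essential)
  57 | 111001  (sole → essential)
Essential prime implicants: -000-0, -1011-, 0-1-10, 000-0-, 011--0, 111001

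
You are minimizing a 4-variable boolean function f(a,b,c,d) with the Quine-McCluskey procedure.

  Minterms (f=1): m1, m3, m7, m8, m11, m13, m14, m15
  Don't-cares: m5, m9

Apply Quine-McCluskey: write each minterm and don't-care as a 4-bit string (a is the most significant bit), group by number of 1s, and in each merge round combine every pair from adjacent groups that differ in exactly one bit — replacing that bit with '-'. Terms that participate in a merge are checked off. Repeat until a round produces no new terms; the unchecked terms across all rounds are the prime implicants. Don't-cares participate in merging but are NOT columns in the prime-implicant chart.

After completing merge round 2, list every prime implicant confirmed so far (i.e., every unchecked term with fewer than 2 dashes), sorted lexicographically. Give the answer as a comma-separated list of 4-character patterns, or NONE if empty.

Round 0: 0001✓ 0011✓ 0101✓ 0111✓ 1000✓ 1001✓ 1011✓ 1101✓ 1110✓ 1111✓
Round 1: -001✓ -011✓ -101✓ -111✓ 0-01✓ 0-11✓ 00-1✓ 01-1✓ 1-01✓ 1-11✓ 10-1✓ 100- 11-1✓ 111-
Round 2: --01✓ --11✓ -0-1✓ -1-1✓ 0--1✓ 1--1✓
Round 3: ---1
PIs = {---1, 100-, 111-}

100-, 111-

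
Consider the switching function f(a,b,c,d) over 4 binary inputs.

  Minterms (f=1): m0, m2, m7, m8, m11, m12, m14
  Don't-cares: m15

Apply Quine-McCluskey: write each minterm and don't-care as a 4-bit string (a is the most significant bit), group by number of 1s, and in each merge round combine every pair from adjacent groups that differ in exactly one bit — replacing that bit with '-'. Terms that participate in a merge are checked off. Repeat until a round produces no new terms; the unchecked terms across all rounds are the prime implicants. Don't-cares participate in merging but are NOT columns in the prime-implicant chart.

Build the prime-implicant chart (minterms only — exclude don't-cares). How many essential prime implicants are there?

size-2^0 implicants → 0000(✓)  0010(✓)  0111(✓)  1000(✓)  1011(✓)  1100(✓)  1110(✓)  1111(✓)
size-2^1 implicants → -000  -111  00-0  1-00  1-11  11-0  111-
Unchecked terms (primes): -000, -111, 00-0, 1-00, 1-11, 11-0, 111-
Minterm coverage:
  m0 ⊆ -000,00-0
  m2 ⊆ 00-0 [E]
  m7 ⊆ -111 [E]
  m8 ⊆ -000,1-00
  m11 ⊆ 1-11 [E]
  m12 ⊆ 1-00,11-0
  m14 ⊆ 11-0,111-
E = {-111, 00-0, 1-11}

3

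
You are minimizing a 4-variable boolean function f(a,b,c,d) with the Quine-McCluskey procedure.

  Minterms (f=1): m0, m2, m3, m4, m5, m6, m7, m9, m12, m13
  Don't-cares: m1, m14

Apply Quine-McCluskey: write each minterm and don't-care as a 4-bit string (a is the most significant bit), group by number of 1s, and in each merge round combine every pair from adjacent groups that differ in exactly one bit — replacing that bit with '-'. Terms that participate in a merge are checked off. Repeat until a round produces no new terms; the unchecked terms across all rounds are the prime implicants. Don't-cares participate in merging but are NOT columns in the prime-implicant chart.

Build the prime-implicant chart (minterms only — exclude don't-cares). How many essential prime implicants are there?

2

size-2^0 implicants → 0000(✓)  0001(✓)  0010(✓)  0011(✓)  0100(✓)  0101(✓)  0110(✓)  0111(✓)  1001(✓)  1100(✓)  1101(✓)  1110(✓)
size-2^1 implicants → -001(✓)  -100(✓)  -101(✓)  -110(✓)  0-00(✓)  0-01(✓)  0-10(✓)  0-11(✓)  00-0(✓)  00-1(✓)  000-(✓)  001-(✓)  01-0(✓)  01-1(✓)  010-(✓)  011-(✓)  1-01(✓)  11-0(✓)  110-(✓)
size-2^2 implicants → --01  -1-0  -10-  0--0(✓)  0--1(✓)  0-0-(✓)  0-1-(✓)  00--(✓)  01--(✓)
size-2^3 implicants → 0---
Unchecked terms (primes): --01, -1-0, -10-, 0---
Minterm coverage:
  m0 ⊆ 0--- [E]
  m2 ⊆ 0--- [E]
  m3 ⊆ 0--- [E]
  m4 ⊆ -1-0,-10-,0---
  m5 ⊆ --01,-10-,0---
  m6 ⊆ -1-0,0---
  m7 ⊆ 0--- [E]
  m9 ⊆ --01 [E]
  m12 ⊆ -1-0,-10-
  m13 ⊆ --01,-10-
E = {--01, 0---}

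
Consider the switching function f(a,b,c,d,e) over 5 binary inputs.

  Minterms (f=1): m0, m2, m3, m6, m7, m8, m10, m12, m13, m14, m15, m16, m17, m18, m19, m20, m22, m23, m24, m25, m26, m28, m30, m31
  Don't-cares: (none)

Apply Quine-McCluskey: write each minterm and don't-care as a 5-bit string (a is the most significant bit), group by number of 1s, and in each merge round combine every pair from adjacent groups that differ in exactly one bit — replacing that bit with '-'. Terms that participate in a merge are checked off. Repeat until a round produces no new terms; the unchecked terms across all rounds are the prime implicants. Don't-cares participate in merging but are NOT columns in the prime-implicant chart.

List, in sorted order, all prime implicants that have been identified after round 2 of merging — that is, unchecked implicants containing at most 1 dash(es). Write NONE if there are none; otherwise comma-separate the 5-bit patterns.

NONE

Round 0: 00000✓ 00010✓ 00011✓ 00110✓ 00111✓ 01000✓ 01010✓ 01100✓ 01101✓ 01110✓ 01111✓ 10000✓ 10001✓ 10010✓ 10011✓ 10100✓ 10110✓ 10111✓ 11000✓ 11001✓ 11010✓ 11100✓ 11110✓ 11111✓
Round 1: -0000✓ -0010✓ -0011✓ -0110✓ -0111✓ -1000✓ -1010✓ -1100✓ -1110✓ -1111✓ 0-000✓ 0-010✓ 0-110✓ 0-111✓ 00-10✓ 00-11✓ 000-0✓ 0001-✓ 0011-✓ 01-00✓ 01-10✓ 010-0✓ 011-0✓ 011-1✓ 0110-✓ 0111-✓ 1-000✓ 1-001✓ 1-010✓ 1-100✓ 1-110✓ 1-111✓ 10-00✓ 10-10✓ 10-11✓ 100-0✓ 100-1✓ 1000-✓ 1001-✓ 101-0✓ 1011-✓ 11-00✓ 11-10✓ 110-0✓ 1100-✓ 111-0✓ 1111-✓
Round 2: --000✓ --010✓ --110✓ --111✓ -0-10✓ -0-11✓ -00-0✓ -001-✓ -011-✓ -1-00✓ -1-10✓ -10-0✓ -11-0✓ -111-✓ 0--10✓ 0-0-0✓ 0-11-✓ 00-1-✓ 01--0✓ 011-- 1--00✓ 1--10✓ 1-0-0✓ 1-00- 1-1-0✓ 1-11-✓ 10--0✓ 10-1-✓ 100-- 11--0✓
Round 3: ---10 --0-0 --11- -0-1- -1--0 1---0
PIs = {---10, --0-0, --11-, -0-1-, -1--0, 011--, 1---0, 1-00-, 100--}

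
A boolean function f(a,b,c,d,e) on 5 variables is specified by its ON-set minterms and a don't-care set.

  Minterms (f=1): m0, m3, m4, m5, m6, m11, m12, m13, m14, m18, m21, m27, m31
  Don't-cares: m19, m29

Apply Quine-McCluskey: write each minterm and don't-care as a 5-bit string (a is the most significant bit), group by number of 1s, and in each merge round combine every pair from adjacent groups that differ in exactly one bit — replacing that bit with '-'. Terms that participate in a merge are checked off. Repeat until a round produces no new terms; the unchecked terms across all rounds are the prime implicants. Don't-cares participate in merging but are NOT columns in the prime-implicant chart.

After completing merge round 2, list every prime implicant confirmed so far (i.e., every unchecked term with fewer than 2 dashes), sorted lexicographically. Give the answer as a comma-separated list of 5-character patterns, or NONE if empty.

00-00, 1001-, 11-11, 111-1

size-2^0 implicants → 00000(✓)  00011(✓)  00100(✓)  00101(✓)  00110(✓)  01011(✓)  01100(✓)  01101(✓)  01110(✓)  10010(✓)  10011(✓)  10101(✓)  11011(✓)  11101(✓)  11111(✓)
size-2^1 implicants → -0011(✓)  -0101(✓)  -1011(✓)  -1101(✓)  0-011(✓)  0-100(✓)  0-101(✓)  0-110(✓)  00-00  001-0(✓)  0010-(✓)  011-0(✓)  0110-(✓)  1-011(✓)  1-101(✓)  1001-  11-11  111-1
size-2^2 implicants → --011  --101  0-1-0  0-10-
Unchecked terms (primes): --011, --101, 0-1-0, 0-10-, 00-00, 1001-, 11-11, 111-1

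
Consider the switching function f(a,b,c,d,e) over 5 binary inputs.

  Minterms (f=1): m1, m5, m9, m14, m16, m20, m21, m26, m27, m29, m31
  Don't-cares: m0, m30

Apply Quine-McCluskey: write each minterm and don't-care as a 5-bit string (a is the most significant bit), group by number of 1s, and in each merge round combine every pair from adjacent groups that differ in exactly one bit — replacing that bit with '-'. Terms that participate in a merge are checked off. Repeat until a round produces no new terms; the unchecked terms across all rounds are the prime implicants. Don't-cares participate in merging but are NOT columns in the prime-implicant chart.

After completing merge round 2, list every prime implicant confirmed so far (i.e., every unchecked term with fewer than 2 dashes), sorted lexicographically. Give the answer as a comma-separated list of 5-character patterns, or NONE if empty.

size-2^0 implicants → 00000(✓)  00001(✓)  00101(✓)  01001(✓)  01110(✓)  10000(✓)  10100(✓)  10101(✓)  11010(✓)  11011(✓)  11101(✓)  11110(✓)  11111(✓)
size-2^1 implicants → -0000  -0101  -1110  0-001  00-01  0000-  1-101  10-00  1010-  11-10(✓)  11-11(✓)  1101-(✓)  111-1  1111-(✓)
size-2^2 implicants → 11-1-
Unchecked terms (primes): -0000, -0101, -1110, 0-001, 00-01, 0000-, 1-101, 10-00, 1010-, 11-1-, 111-1

-0000, -0101, -1110, 0-001, 00-01, 0000-, 1-101, 10-00, 1010-, 111-1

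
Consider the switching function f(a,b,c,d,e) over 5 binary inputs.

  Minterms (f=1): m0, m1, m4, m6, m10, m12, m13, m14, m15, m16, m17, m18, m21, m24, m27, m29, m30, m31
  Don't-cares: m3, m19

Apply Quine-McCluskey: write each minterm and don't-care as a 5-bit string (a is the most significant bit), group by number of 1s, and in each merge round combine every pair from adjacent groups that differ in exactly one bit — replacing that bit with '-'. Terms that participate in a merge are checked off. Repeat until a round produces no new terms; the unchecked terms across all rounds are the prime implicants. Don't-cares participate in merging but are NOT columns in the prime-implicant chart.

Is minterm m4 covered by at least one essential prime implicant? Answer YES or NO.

[col 0] 00000*, 00001*, 00011*, 00100*, 00110*, 01010*, 01100*, 01101*, 01110*, 01111*, 10000*, 10001*, 10010*, 10011*, 10101*, 11000*, 11011*, 11101*, 11110*, 11111*
[col 1] -0000*, -0001*, -0011*, -1101*, -1110*, -1111*, 0-100*, 0-110*, 00-00, 000-1*, 0000-*, 001-0*, 01-10, 011-0*, 011-1*, 0110-*, 0111-*, 1-000, 1-011, 1-101, 10-01, 100-0*, 100-1*, 1000-*, 1001-*, 11-11, 111-1*, 1111-*
[col 2] -00-1, -000-, -11-1, -111-, 0-1-0, 011--, 100--
Prime implicants: -00-1, -000-, -11-1, -111-, 0-1-0, 00-00, 01-10, 011--, 1-000, 1-011, 1-101, 10-01, 100--, 11-11
PI chart (minterm → PIs covering it):
  0 | -000-,00-00
  1 | -00-1,-000-
  4 | 0-1-0,00-00
  6 | 0-1-0  (sole → essential)
  10 | 01-10  (sole → essential)
  12 | 0-1-0,011--
  13 | -11-1,011--
  14 | -111-,0-1-0,01-10,011--
  15 | -11-1,-111-,011--
  16 | -000-,1-000,100--
  17 | -00-1,-000-,10-01,100--
  18 | 100--  (sole → essential)
  21 | 1-101,10-01
  24 | 1-000  (sole → essential)
  27 | 1-011,11-11
  29 | -11-1,1-101
  30 | -111-  (sole → essential)
  31 | -11-1,-111-,11-11
Essential prime implicants: -111-, 0-1-0, 01-10, 1-000, 100--

YES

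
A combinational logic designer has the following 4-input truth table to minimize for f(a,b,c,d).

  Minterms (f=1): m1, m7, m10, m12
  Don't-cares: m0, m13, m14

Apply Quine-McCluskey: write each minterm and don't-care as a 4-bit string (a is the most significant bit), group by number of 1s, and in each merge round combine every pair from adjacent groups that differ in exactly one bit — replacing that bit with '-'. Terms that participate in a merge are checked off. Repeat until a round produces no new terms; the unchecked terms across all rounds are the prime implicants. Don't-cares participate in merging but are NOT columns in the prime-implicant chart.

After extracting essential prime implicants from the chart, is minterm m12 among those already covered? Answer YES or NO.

NO

[col 0] 0000*, 0001*, 0111, 1010*, 1100*, 1101*, 1110*
[col 1] 000-, 1-10, 11-0, 110-
Prime implicants: 000-, 0111, 1-10, 11-0, 110-
PI chart (minterm → PIs covering it):
  1 | 000-  (sole → essential)
  7 | 0111  (sole → essential)
  10 | 1-10  (sole → essential)
  12 | 11-0,110-
Essential prime implicants: 000-, 0111, 1-10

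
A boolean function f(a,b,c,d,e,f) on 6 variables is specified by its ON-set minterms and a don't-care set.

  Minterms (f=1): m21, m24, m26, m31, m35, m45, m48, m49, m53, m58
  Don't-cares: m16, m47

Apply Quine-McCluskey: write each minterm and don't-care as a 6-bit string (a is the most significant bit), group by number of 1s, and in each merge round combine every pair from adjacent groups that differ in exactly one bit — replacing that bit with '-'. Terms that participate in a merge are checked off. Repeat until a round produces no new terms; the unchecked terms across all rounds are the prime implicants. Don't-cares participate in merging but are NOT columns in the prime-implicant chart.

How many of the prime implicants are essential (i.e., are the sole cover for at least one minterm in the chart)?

5

Round 0: 010000✓ 010101✓ 011000✓ 011010✓ 011111 100011 101101✓ 101111✓ 110000✓ 110001✓ 110101✓ 111010✓
Round 1: -10000 -10101 -11010 01-000 0110-0 1011-1 110-01 11000-
PIs = {-10000, -10101, -11010, 01-000, 0110-0, 011111, 100011, 1011-1, 110-01, 11000-}
Coverage chart:
  m21: -10101 ←essential
  m24: 01-000,0110-0
  m26: -11010,0110-0
  m31: 011111 ←essential
  m35: 100011 ←essential
  m45: 1011-1 ←essential
  m48: -10000,11000-
  m49: 110-01,11000-
  m53: -10101,110-01
  m58: -11010 ←essential
Essential: -10101, -11010, 011111, 100011, 1011-1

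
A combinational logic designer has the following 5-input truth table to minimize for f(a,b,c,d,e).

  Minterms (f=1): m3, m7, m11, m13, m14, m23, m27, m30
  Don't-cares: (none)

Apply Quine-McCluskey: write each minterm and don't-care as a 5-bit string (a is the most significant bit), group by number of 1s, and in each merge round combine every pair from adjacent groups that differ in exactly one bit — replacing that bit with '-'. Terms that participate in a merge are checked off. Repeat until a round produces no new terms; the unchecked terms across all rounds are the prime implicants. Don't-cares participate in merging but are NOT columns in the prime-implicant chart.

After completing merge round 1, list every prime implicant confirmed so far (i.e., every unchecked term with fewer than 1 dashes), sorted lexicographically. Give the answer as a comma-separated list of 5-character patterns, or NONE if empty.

01101

Round 0: 00011✓ 00111✓ 01011✓ 01101 01110✓ 10111✓ 11011✓ 11110✓
Round 1: -0111 -1011 -1110 0-011 00-11
PIs = {-0111, -1011, -1110, 0-011, 00-11, 01101}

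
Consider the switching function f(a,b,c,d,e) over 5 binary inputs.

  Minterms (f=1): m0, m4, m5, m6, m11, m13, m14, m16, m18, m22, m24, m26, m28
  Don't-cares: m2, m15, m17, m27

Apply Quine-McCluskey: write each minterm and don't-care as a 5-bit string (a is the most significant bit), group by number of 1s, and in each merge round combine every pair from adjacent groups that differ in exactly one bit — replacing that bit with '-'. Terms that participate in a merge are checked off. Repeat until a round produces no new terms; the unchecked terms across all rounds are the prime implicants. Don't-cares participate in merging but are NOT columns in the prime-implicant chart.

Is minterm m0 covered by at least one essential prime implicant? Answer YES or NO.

Round 0: 00000✓ 00010✓ 00100✓ 00101✓ 00110✓ 01011✓ 01101✓ 01110✓ 01111✓ 10000✓ 10001✓ 10010✓ 10110✓ 11000✓ 11010✓ 11011✓ 11100✓
Round 1: -0000✓ -0010✓ -0110✓ -1011 0-101 0-110 00-00✓ 00-10✓ 000-0✓ 001-0✓ 0010- 01-11 011-1 0111- 1-000✓ 1-010✓ 10-10✓ 100-0✓ 1000- 11-00 110-0✓ 1101-
Round 2: -0-10 -00-0 00--0 1-0-0
PIs = {-0-10, -00-0, -1011, 0-101, 0-110, 00--0, 0010-, 01-11, 011-1, 0111-, 1-0-0, 1000-, 11-00, 1101-}
Coverage chart:
  m0: -00-0,00--0
  m4: 00--0,0010-
  m5: 0-101,0010-
  m6: -0-10,0-110,00--0
  m11: -1011,01-11
  m13: 0-101,011-1
  m14: 0-110,0111-
  m16: -00-0,1-0-0,1000-
  m18: -0-10,-00-0,1-0-0
  m22: -0-10 ←essential
  m24: 1-0-0,11-00
  m26: 1-0-0,1101-
  m28: 11-00 ←essential
Essential: -0-10, 11-00

NO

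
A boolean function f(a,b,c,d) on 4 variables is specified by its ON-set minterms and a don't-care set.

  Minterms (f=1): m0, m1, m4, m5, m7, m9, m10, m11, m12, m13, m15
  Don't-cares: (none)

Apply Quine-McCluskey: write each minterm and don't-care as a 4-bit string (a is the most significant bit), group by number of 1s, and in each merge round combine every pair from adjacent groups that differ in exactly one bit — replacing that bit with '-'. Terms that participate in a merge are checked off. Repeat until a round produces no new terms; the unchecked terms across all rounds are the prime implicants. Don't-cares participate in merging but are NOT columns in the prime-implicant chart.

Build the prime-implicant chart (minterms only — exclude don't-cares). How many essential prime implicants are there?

4

[col 0] 0000*, 0001*, 0100*, 0101*, 0111*, 1001*, 1010*, 1011*, 1100*, 1101*, 1111*
[col 1] -001*, -100*, -101*, -111*, 0-00*, 0-01*, 000-*, 01-1*, 010-*, 1-01*, 1-11*, 10-1*, 101-, 11-1*, 110-*
[col 2] --01, -1-1, -10-, 0-0-, 1--1
Prime implicants: --01, -1-1, -10-, 0-0-, 1--1, 101-
PI chart (minterm → PIs covering it):
  0 | 0-0-  (sole → essential)
  1 | --01,0-0-
  4 | -10-,0-0-
  5 | --01,-1-1,-10-,0-0-
  7 | -1-1  (sole → essential)
  9 | --01,1--1
  10 | 101-  (sole → essential)
  11 | 1--1,101-
  12 | -10-  (sole → essential)
  13 | --01,-1-1,-10-,1--1
  15 | -1-1,1--1
Essential prime implicants: -1-1, -10-, 0-0-, 101-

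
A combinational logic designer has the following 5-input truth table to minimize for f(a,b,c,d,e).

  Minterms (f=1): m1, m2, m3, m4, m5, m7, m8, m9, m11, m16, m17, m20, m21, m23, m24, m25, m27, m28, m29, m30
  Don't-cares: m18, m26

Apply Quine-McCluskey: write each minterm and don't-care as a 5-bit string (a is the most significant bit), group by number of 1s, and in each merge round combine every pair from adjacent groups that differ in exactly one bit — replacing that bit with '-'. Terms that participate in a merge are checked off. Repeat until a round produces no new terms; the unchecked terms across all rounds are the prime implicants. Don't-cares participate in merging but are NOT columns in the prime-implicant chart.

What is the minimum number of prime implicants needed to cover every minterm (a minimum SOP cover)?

8

size-2^0 implicants → 00001(✓)  00010(✓)  00011(✓)  00100(✓)  00101(✓)  00111(✓)  01000(✓)  01001(✓)  01011(✓)  10000(✓)  10001(✓)  10010(✓)  10100(✓)  10101(✓)  10111(✓)  11000(✓)  11001(✓)  11010(✓)  11011(✓)  11100(✓)  11101(✓)  11110(✓)
size-2^1 implicants → -0001(✓)  -0010  -0100(✓)  -0101(✓)  -0111(✓)  -1000(✓)  -1001(✓)  -1011(✓)  0-001(✓)  0-011(✓)  00-01(✓)  00-11(✓)  000-1(✓)  0001-  001-1(✓)  0010-(✓)  010-1(✓)  0100-(✓)  1-000(✓)  1-001(✓)  1-010(✓)  1-100(✓)  1-101(✓)  10-00(✓)  10-01(✓)  100-0(✓)  1000-(✓)  101-1(✓)  1010-(✓)  11-00(✓)  11-01(✓)  11-10(✓)  110-0(✓)  110-1(✓)  1100-(✓)  1101-(✓)  111-0(✓)  1110-(✓)
size-2^2 implicants → --001  -0-01  -01-1  -010-  -10-1  -100-  0-0-1  00--1  1--00(✓)  1--01(✓)  1-0-0  1-00-(✓)  1-10-(✓)  10-0-(✓)  11--0  11-0-(✓)  110--
size-2^3 implicants → 1--0-
Unchecked terms (primes): --001, -0-01, -0010, -01-1, -010-, -10-1, -100-, 0-0-1, 00--1, 0001-, 1--0-, 1-0-0, 11--0, 110--
Minterm coverage:
  m1 ⊆ --001,-0-01,0-0-1,00--1
  m2 ⊆ -0010,0001-
  m3 ⊆ 0-0-1,00--1,0001-
  m4 ⊆ -010- [E]
  m5 ⊆ -0-01,-01-1,-010-,00--1
  m7 ⊆ -01-1,00--1
  m8 ⊆ -100- [E]
  m9 ⊆ --001,-10-1,-100-,0-0-1
  m11 ⊆ -10-1,0-0-1
  m16 ⊆ 1--0-,1-0-0
  m17 ⊆ --001,-0-01,1--0-
  m20 ⊆ -010-,1--0-
  m21 ⊆ -0-01,-01-1,-010-,1--0-
  m23 ⊆ -01-1 [E]
  m24 ⊆ -100-,1--0-,1-0-0,11--0,110--
  m25 ⊆ --001,-10-1,-100-,1--0-,110--
  m27 ⊆ -10-1,110--
  m28 ⊆ 1--0-,11--0
  m29 ⊆ 1--0- [E]
  m30 ⊆ 11--0 [E]
E = {-01-1, -010-, -100-, 1--0-, 11--0}
Petrick residual → --001, -10-1, 0001-
Cover = c'd'e + b'ce + b'cd' + bc'e + bc'd' + a'b'c'd + ad' + abe'  |cover|=8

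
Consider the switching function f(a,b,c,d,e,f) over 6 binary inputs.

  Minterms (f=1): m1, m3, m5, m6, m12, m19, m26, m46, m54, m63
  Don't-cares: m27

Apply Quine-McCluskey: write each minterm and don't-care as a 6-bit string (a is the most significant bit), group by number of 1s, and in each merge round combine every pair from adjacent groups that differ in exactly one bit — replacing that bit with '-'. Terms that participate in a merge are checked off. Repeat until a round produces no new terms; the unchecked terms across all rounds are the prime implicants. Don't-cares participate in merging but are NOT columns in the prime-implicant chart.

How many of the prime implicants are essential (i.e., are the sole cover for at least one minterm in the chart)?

7

Round 0: 000001✓ 000011✓ 000101✓ 000110 001100 010011✓ 011010✓ 011011✓ 101110 110110 111111
Round 1: 0-0011 000-01 0000-1 01-011 01101-
PIs = {0-0011, 000-01, 0000-1, 000110, 001100, 01-011, 01101-, 101110, 110110, 111111}
Coverage chart:
  m1: 000-01,0000-1
  m3: 0-0011,0000-1
  m5: 000-01 ←essential
  m6: 000110 ←essential
  m12: 001100 ←essential
  m19: 0-0011,01-011
  m26: 01101- ←essential
  m46: 101110 ←essential
  m54: 110110 ←essential
  m63: 111111 ←essential
Essential: 000-01, 000110, 001100, 01101-, 101110, 110110, 111111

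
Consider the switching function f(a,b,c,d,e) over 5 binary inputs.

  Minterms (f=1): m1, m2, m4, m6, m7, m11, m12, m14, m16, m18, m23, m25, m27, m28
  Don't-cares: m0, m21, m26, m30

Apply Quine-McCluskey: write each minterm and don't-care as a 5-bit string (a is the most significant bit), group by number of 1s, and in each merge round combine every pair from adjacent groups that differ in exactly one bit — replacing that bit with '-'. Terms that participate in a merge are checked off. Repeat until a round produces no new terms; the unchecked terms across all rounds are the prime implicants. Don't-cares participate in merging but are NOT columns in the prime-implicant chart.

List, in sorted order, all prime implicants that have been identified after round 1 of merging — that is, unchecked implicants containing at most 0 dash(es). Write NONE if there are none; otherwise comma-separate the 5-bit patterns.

size-2^0 implicants → 00000(✓)  00001(✓)  00010(✓)  00100(✓)  00110(✓)  00111(✓)  01011(✓)  01100(✓)  01110(✓)  10000(✓)  10010(✓)  10101(✓)  10111(✓)  11001(✓)  11010(✓)  11011(✓)  11100(✓)  11110(✓)
size-2^1 implicants → -0000(✓)  -0010(✓)  -0111  -1011  -1100(✓)  -1110(✓)  0-100(✓)  0-110(✓)  00-00(✓)  00-10(✓)  000-0(✓)  0000-  001-0(✓)  0011-  011-0(✓)  1-010  100-0(✓)  101-1  11-10  110-1  1101-  111-0(✓)
size-2^2 implicants → -00-0  -11-0  0-1-0  00--0
Unchecked terms (primes): -00-0, -0111, -1011, -11-0, 0-1-0, 00--0, 0000-, 0011-, 1-010, 101-1, 11-10, 110-1, 1101-

NONE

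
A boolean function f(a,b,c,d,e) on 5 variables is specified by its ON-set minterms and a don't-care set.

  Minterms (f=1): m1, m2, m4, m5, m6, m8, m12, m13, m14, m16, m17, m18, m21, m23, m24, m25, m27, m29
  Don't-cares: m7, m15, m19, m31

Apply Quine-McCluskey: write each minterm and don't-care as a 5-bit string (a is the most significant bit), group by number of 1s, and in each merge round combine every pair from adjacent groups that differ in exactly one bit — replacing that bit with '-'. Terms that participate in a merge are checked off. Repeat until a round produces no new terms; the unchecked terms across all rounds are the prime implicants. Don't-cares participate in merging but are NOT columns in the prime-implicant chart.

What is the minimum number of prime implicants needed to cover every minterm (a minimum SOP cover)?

Round 0: 00001✓ 00010✓ 00100✓ 00101✓ 00110✓ 00111✓ 01000✓ 01100✓ 01101✓ 01110✓ 01111✓ 10000✓ 10001✓ 10010✓ 10011✓ 10101✓ 10111✓ 11000✓ 11001✓ 11011✓ 11101✓ 11111✓
Round 1: -0001✓ -0010 -0101✓ -0111✓ -1000 -1101✓ -1111✓ 0-100✓ 0-101✓ 0-110✓ 0-111✓ 00-01✓ 00-10 001-0✓ 001-1✓ 0010-✓ 0011-✓ 01-00 011-0✓ 011-1✓ 0110-✓ 0111-✓ 1-000✓ 1-001✓ 1-011✓ 1-101✓ 1-111✓ 10-01✓ 10-11✓ 100-0✓ 100-1✓ 1000-✓ 1001-✓ 101-1✓ 11-01✓ 11-11✓ 110-1✓ 1100-✓ 111-1✓
Round 2: --101✓ --111✓ -0-01 -01-1✓ -11-1✓ 0-1-0✓ 0-1-1✓ 0-10-✓ 0-11-✓ 001--✓ 011--✓ 1--01✓ 1--11✓ 1-0-1✓ 1-00- 1-1-1✓ 10--1✓ 100-- 11--1✓
Round 3: --1-1 0-1-- 1---1
PIs = {--1-1, -0-01, -0010, -1000, 0-1--, 00-10, 01-00, 1---1, 1-00-, 100--}
Coverage chart:
  m1: -0-01 ←essential
  m2: -0010,00-10
  m4: 0-1-- ←essential
  m5: --1-1,-0-01,0-1--
  m6: 0-1--,00-10
  m8: -1000,01-00
  m12: 0-1--,01-00
  m13: --1-1,0-1--
  m14: 0-1-- ←essential
  m16: 1-00-,100--
  m17: -0-01,1---1,1-00-,100--
  m18: -0010,100--
  m21: --1-1,-0-01,1---1
  m23: --1-1,1---1
  m24: -1000,1-00-
  m25: 1---1,1-00-
  m27: 1---1 ←essential
  m29: --1-1,1---1
Essential: -0-01, 0-1--, 1---1
Petrick residual → -0010, -1000, 1-00-
Min cover (6 terms): b'd'e + b'c'de' + bc'd'e' + a'c + ae + ac'd'

6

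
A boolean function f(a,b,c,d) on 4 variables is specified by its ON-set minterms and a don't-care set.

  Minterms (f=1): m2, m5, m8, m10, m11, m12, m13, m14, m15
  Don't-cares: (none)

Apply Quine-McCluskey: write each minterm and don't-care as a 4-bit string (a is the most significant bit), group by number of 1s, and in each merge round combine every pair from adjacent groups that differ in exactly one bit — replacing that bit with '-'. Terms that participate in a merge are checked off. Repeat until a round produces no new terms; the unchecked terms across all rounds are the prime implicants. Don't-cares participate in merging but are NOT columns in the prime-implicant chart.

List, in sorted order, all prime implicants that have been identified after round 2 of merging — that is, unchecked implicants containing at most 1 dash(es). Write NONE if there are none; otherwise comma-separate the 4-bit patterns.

size-2^0 implicants → 0010(✓)  0101(✓)  1000(✓)  1010(✓)  1011(✓)  1100(✓)  1101(✓)  1110(✓)  1111(✓)
size-2^1 implicants → -010  -101  1-00(✓)  1-10(✓)  1-11(✓)  10-0(✓)  101-(✓)  11-0(✓)  11-1(✓)  110-(✓)  111-(✓)
size-2^2 implicants → 1--0  1-1-  11--
Unchecked terms (primes): -010, -101, 1--0, 1-1-, 11--

-010, -101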